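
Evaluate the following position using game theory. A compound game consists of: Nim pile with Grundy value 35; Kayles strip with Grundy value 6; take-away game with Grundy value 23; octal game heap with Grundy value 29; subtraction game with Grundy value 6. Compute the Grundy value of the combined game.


By the Sprague-Grundy theorem, the Grundy value of a sum of games is the XOR of individual Grundy values.
Nim pile: Grundy value = 35. Running XOR: 0 XOR 35 = 35
Kayles strip: Grundy value = 6. Running XOR: 35 XOR 6 = 37
take-away game: Grundy value = 23. Running XOR: 37 XOR 23 = 50
octal game heap: Grundy value = 29. Running XOR: 50 XOR 29 = 47
subtraction game: Grundy value = 6. Running XOR: 47 XOR 6 = 41
The combined Grundy value is 41.

41


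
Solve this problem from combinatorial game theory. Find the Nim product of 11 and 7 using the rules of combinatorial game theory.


Nim multiplication is bilinear over XOR: (u XOR v) * w = (u*w) XOR (v*w).
So we split each operand into its bit components and XOR the pairwise Nim products.
11 = 1 + 2 + 8 (as XOR of powers of 2).
7 = 1 + 2 + 4 (as XOR of powers of 2).
Using the standard Nim-product table on single bits:
  2*2 = 3,   2*4 = 8,   2*8 = 12,
  4*4 = 6,   4*8 = 11,  8*8 = 13,
and  1*x = x (identity), k*l = l*k (commutative).
Pairwise Nim products:
  1 * 1 = 1
  1 * 2 = 2
  1 * 4 = 4
  2 * 1 = 2
  2 * 2 = 3
  2 * 4 = 8
  8 * 1 = 8
  8 * 2 = 12
  8 * 4 = 11
XOR them: 1 XOR 2 XOR 4 XOR 2 XOR 3 XOR 8 XOR 8 XOR 12 XOR 11 = 1.
Result: 11 * 7 = 1 (in Nim).

1


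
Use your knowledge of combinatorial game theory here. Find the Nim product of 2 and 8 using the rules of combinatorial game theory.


Nim multiplication is bilinear over XOR: (u XOR v) * w = (u*w) XOR (v*w).
So we split each operand into its bit components and XOR the pairwise Nim products.
2 = 2 (as XOR of powers of 2).
8 = 8 (as XOR of powers of 2).
Using the standard Nim-product table on single bits:
  2*2 = 3,   2*4 = 8,   2*8 = 12,
  4*4 = 6,   4*8 = 11,  8*8 = 13,
and  1*x = x (identity), k*l = l*k (commutative).
Pairwise Nim products:
  2 * 8 = 12
XOR them: 12 = 12.
Result: 2 * 8 = 12 (in Nim).

12


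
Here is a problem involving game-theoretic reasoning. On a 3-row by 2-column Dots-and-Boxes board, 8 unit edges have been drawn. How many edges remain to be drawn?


Grid: 3 x 2 boxes, i.e. 4 rows and 3 columns of dots.
Horizontal edges: (rows + 1) * cols = 4 * 2 = 8
Vertical edges: rows * (cols + 1) = 3 * 3 = 9
Total edges: 8 + 9 = 17
Edges drawn: 8
Remaining: 17 - 8 = 9

9


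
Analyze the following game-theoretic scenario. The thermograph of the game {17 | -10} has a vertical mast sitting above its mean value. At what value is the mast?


Game = {17 | -10}, a switch {a | b} with numbers a > b.
Its thermograph has left wall a - t and right wall b + t, which meet at t = (a - b)/2, where both equal (a + b)/2. So the mast (mean value) is at (a + b)/2.
Mean = (17 + (-10))/2 = 7/2 = 7/2

7/2


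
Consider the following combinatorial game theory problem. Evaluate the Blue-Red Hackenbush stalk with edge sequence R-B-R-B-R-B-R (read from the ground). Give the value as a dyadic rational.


Edges (from ground): R-B-R-B-R-B-R
By Berlekamp's sign-expansion rule, a Blue-Red Hackenbush stalk has the value of the surreal number whose sign sequence is the edge sequence with B -> + and R -> -.
Sign sequence: -+-+-+-
Trace the sign expansion in the surreal number tree, starting from 0:
Edge 1: R (sign -) -> bounds (-inf, 0), value = -1
Edge 2: B (sign +) -> bounds (-1, 0), value = -1/2
Edge 3: R (sign -) -> bounds (-1, -1/2), value = -3/4
Edge 4: B (sign +) -> bounds (-3/4, -1/2), value = -5/8
Edge 5: R (sign -) -> bounds (-3/4, -5/8), value = -11/16
Edge 6: B (sign +) -> bounds (-11/16, -5/8), value = -21/32
Edge 7: R (sign -) -> bounds (-11/16, -21/32), value = -43/64
Game value = -43/64

-43/64


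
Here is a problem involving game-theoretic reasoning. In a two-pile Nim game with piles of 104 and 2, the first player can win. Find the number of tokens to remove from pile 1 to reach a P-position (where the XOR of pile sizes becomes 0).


Piles: 104 and 2
Current XOR: 104 XOR 2 = 106 (non-zero, so this is an N-position).
To make the XOR zero, we need to find a move that balances the piles.
For pile 1 (size 104): target = 104 XOR 106 = 2
We reduce pile 1 from 104 to 2.
Tokens removed: 104 - 2 = 102
Verification: 2 XOR 2 = 0

102


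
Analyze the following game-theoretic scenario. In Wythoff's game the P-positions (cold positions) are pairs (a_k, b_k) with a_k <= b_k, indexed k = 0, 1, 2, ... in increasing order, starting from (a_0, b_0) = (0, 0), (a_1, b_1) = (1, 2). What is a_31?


By Wythoff's theorem, a_k = floor(k * phi) and b_k = floor(k * phi^2) = a_k + k, where phi = (1 + sqrt(5))/2 is the golden ratio.
phi = (1 + sqrt(5))/2 = 1.618034
k = 31
k * phi = 31 * 1.618034 = 50.159054
a_31 = floor(k * phi) = 50

50


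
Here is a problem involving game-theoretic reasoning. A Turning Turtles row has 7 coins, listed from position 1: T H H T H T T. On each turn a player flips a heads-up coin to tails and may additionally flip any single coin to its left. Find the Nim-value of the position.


Coins: T H H T H T T
Key fact: a single head at position k behaves exactly like a Nim heap of size k (turning it to T and optionally flipping a coin at j < k corresponds to moving the heap from k to j, or to 0), and heads combine as a disjunctive sum (two heads at the same place would cancel, matching j XOR j = 0). So the Nim-value is the XOR of the 1-indexed positions of the heads.
Face-up positions (1-indexed): [2, 3, 5]
XOR 0 with 2: 0 XOR 2 = 2
XOR 2 with 3: 2 XOR 3 = 1
XOR 1 with 5: 1 XOR 5 = 4
Nim-value = 4

4


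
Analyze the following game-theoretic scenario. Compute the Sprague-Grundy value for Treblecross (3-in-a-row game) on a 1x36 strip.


Treblecross: place X on empty cells; 3-in-a-row wins.
Playing within two cells of an existing X lets the opponent win at once, so sensible play treats the cells i-2..i+2 around each X as dead. The player left with no safe cell loses, so this is a normal-play take-away game on strips of safe cells.
Placing X at cell i (0-indexed) of a strip of k safe cells leaves independent strips of sizes max(0, i-2) and max(0, k-i-3). Hence G(k) = mex{ G(max(0,i-2)) XOR G(max(0,k-i-3)) : 0 <= i < k }, with G(0) = 0.
G(1): splits (0,0):0^0=0 -> mex({0}) = 1
G(2): splits (0,0):0^0=0 -> mex({0}) = 1
G(3): splits (0,0):0^0=0 -> mex({0}) = 1
G(4): splits (0,1):0^1=1 (0,0):0^0=0 -> mex({0, 1}) = 2
G(5): splits (0,2):0^1=1 (0,1):0^1=1 (0,0):0^0=0 -> mex({0, 1}) = 2
G(6) = mex({1}) = 0
G(7) = mex({0, 1, 2}) = 3
G(8) = mex({0, 1, 2}) = 3
G(9) = mex({0, 2}) = 1
G(10) = mex({0, 2, 3}) = 1
G(11) = mex({0, 3}) = 1
G(12) = mex({1, 3}) = 0
G(13) = mex({0, 1, 2, 3}) = 4
G(14) = mex({0, 1, 2}) = 3
G(15) = mex({0, 1, 2}) = 3
G(16) = mex({0, 1, 2, 4}) = 3
G(17) = mex({0, 1, 3, 4}) = 2
G(18) = mex({0, 1, 3, 4}) = 2
G(19) = mex({0, 1, 3, 5}) = 2
G(20) = mex({0, 1, 2, 3, 5}) = 4
G(21) = mex({0, 1, 2, 3, 5}) = 4
G(22) = mex({1, 2, 6}) = 0
G(23) = mex({0, 1, 2, 3, 4, 6}) = 5
G(24) = mex({0, 1, 2, 3, 4}) = 5
G(25) = mex({0, 1, 3, 4, 7}) = 2
G(26) = mex({0, 1, 3, 4, 5, 7}) = 2
G(27) = mex({0, 1, 3, 5}) = 2
G(28) = mex({0, 1, 2, 5}) = 3
G(29) = mex({0, 1, 2, 4, 5, 6}) = 3
G(30) = mex({1, 2, 4, 6}) = 0
G(31) = mex({0, 1, 2, 3, 4, 6}) = 5
G(32) = mex({1, 2, 3, 4, 7}) = 0
G(33) = mex({0, 3, 7}) = 1
G(34) = mex({0, 2, 3, 5, 7}) = 1
G(35) = mex({0, 2, 3, 5, 6}) = 1
G(36) = mex({0, 1, 2, 5, 6}) = 3
Therefore G(36) = 3.

3


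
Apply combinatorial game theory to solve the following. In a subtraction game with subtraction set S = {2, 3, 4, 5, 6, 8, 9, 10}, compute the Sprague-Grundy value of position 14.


The subtraction set is S = {2, 3, 4, 5, 6, 8, 9, 10}.
G(k) = mex{ G(k - s) : s in S, s <= k }. We compute iteratively: G(0) = 0.
G(1) = mex({}) = 0
G(2) = mex({0}) = 1
G(3) = mex({0}) = 1
G(4) = mex({0, 1}) = 2
G(5) = mex({0, 1}) = 2
G(6) = mex({0, 1, 2}) = 3
G(7) = mex({0, 1, 2}) = 3
G(8) = mex({0, 1, 2, 3}) = 4
G(9) = mex({0, 1, 2, 3}) = 4
G(10) = mex({0, 1, 2, 3, 4}) = 5
G(11) = mex({0, 1, 2, 3, 4}) = 5
G(12) = mex({1, 2, 3, 4, 5}) = 0
G(13) = mex({1, 2, 3, 4, 5}) = 0
G(14) = mex({0, 2, 3, 4, 5}) = 1
Therefore G(14) = 1.

1


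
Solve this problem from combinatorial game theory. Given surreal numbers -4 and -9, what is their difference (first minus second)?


x = -4, y = -9
x - y = -4 - -9 = 5

5


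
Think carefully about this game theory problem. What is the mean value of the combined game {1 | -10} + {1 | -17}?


G1 = {1 | -10}, G2 = {1 | -17}
Each is a switch {a | b} with numbers a > b; its mean value is (a + b)/2, and mean value is additive over game sums: m(G1 + G2) = m(G1) + m(G2).
Mean of G1 = (1 + (-10))/2 = -9/2 = -9/2
Mean of G2 = (1 + (-17))/2 = -16/2 = -8
Mean of G1 + G2 = -9/2 + -8 = -25/2

-25/2


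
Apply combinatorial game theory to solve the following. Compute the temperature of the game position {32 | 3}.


The game is {32 | 3}, a switch {a | b} with numbers a > b.
Cooling {a | b} by t gives {a - t | b + t}, which stops being hot when a - t = b + t, i.e. at t = (a - b)/2. So the temperature of a switch is (a - b)/2.
Temperature = (Left option - Right option) / 2
= (32 - (3)) / 2
= 29 / 2
= 29/2

29/2


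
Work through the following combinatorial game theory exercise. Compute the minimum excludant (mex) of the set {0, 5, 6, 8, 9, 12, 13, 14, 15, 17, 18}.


Set = {0, 5, 6, 8, 9, 12, 13, 14, 15, 17, 18}
0 is in the set.
1 is NOT in the set. This is the mex.
mex = 1

1


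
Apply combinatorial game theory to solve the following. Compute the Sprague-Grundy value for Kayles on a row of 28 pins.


Kayles: a move removes 1 or 2 adjacent pins from a contiguous row.
Removing pins from a row of k leaves two independent rows (a, b) with a + b = k - 1 (one pin) or a + b = k - 2 (two pins); an end removal gives a = 0.
By Sprague-Grundy, G(k) = mex{ G(a) XOR G(b) } over all these splits. G(0) = 0.
G(1): splits (0,0):0^0=0 -> mex({0}) = 1
G(2): splits (0,1):0^1=1 (0,0):0^0=0 -> mex({0, 1}) = 2
G(3): splits (0,2):0^2=2 (1,1):1^1=0 (0,1):0^1=1 -> mex({0, 1, 2}) = 3
G(4): splits (0,3):0^3=3 (1,2):1^2=3 (0,2):0^2=2 (1,1):1^1=0 -> mex({0, 2, 3}) = 1
G(5): splits (0,4):0^1=1 (1,3):1^3=2 (2,2):2^2=0 (0,3):0^3=3 (1,2):1^2=3 -> mex({0, 1, 2, 3}) = 4
G(6) = mex({0, 1, 2, 4}) = 3
G(7) = mex({0, 1, 3, 4, 5}) = 2
G(8) = mex({0, 2, 3, 5, 6}) = 1
G(9) = mex({0, 1, 2, 3, 6, 7}) = 4
G(10) = mex({0, 1, 3, 4, 5, 7}) = 2
G(11) = mex({0, 1, 2, 3, 4, 5}) = 6
G(12) = mex({0, 1, 2, 3, 5, 6, 7}) = 4
G(13) = mex({0, 2, 3, 4, 6, 7}) = 1
G(14) = mex({0, 1, 4, 5, 6, 7}) = 2
G(15) = mex({0, 1, 2, 3, 4, 5, 6}) = 7
G(16) = mex({0, 2, 3, 5, 6, 7}) = 1
G(17) = mex({0, 1, 2, 3, 5, 6, 7}) = 4
G(18) = mex({0, 1, 2, 4, 5, 6}) = 3
G(19) = mex({0, 1, 3, 4, 5, 7}) = 2
G(20) = mex({0, 2, 3, 4, 5, 6, 7}) = 1
G(21) = mex({0, 1, 2, 3, 5, 6, 7}) = 4
G(22) = mex({0, 1, 2, 3, 4, 5, 7}) = 6
G(23) = mex({0, 1, 2, 3, 4, 5, 6}) = 7
G(24) = mex({0, 1, 2, 3, 5, 6, 7}) = 4
G(25) = mex({0, 2, 3, 4, 6, 7}) = 1
G(26) = mex({0, 1, 3, 4, 5, 6, 7}) = 2
G(27) = mex({0, 1, 2, 3, 4, 5, 6, 7}) = 8
G(28) = mex({0, 1, 2, 3, 4, 6, 7, 8}) = 5
Therefore G(28) = 5.

5


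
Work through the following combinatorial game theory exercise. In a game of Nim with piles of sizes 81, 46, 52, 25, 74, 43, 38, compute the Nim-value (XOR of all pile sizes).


We need the XOR (exclusive or) of all pile sizes.
After XOR-ing pile 1 (size 81): 0 XOR 81 = 81
After XOR-ing pile 2 (size 46): 81 XOR 46 = 127
After XOR-ing pile 3 (size 52): 127 XOR 52 = 75
After XOR-ing pile 4 (size 25): 75 XOR 25 = 82
After XOR-ing pile 5 (size 74): 82 XOR 74 = 24
After XOR-ing pile 6 (size 43): 24 XOR 43 = 51
After XOR-ing pile 7 (size 38): 51 XOR 38 = 21
The Nim-value of this position is 21.

21


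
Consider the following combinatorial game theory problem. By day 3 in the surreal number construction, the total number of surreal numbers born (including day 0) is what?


Day 0: {|} = 0 is born. Count = 1.
Day n: the number of surreal numbers born by day n is 2^(n+1) - 1.
By day 0: 2^1 - 1 = 1
By day 1: 2^2 - 1 = 3
By day 2: 2^3 - 1 = 7
By day 3: 2^4 - 1 = 15
By day 3: 15 surreal numbers.

15


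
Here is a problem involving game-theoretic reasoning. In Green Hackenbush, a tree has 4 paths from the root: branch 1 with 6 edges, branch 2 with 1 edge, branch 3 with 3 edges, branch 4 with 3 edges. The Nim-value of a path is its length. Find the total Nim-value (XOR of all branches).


The tree has 4 branches from the ground vertex.
In Green Hackenbush, the Nim-value of a simple path of length k is k.
Branch 1: length 6, Nim-value = 6
Branch 2: length 1, Nim-value = 1
Branch 3: length 3, Nim-value = 3
Branch 4: length 3, Nim-value = 3
Total Nim-value = XOR of all branch values:
0 XOR 6 = 6
6 XOR 1 = 7
7 XOR 3 = 4
4 XOR 3 = 7
Nim-value of the tree = 7

7


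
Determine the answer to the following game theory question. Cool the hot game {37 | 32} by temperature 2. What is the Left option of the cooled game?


Original game: {37 | 32} (a switch {a | b} with a > b).
Cooling by t (for t below the temperature (a - b)/2 = 5/2) taxes each move by t: {a | b} cooled by t is {a - t | b + t}.
Cooling amount: t = 2
Cooled Left option: 37 - 2 = 35
Cooled Right option: 32 + 2 = 34
Cooled game: {35 | 34}
Left option = 35

35


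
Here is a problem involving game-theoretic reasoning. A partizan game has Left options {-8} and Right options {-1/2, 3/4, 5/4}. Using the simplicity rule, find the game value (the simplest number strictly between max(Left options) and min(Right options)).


Left options: {-8}, max = -8
Right options: {-1/2, 3/4, 5/4}, min = -1/2
All options are numbers and max(Left) < min(Right), so by the simplicity theorem the value is the simplest (earliest-born) number strictly between -8 and -1/2.
Integers -7 through -1 all lie strictly between -8 and -1/2.
Among integers, the simplest (lowest birthday = smallest |n|; 0 is born on day 0, +-n on day n) is -1.
No non-integer in the interval can be simpler: if x is a non-integer in the interval, then floor(x) or ceil(x) also lies in the interval (the interval contains an integer), and both are proper prefixes of x's sign expansion, i.e. born earlier. So the game value is -1.
Game value = -1

-1


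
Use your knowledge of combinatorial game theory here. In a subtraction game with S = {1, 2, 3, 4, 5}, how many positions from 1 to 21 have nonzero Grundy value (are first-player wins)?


Subtraction set S = {1, 2, 3, 4, 5}, so G(n) = n mod 6.
G(n) = 0 when n is a multiple of 6.
Multiples of 6 in [1, 21]: 3
N-positions (nonzero Grundy) = 21 - 3 = 18

18


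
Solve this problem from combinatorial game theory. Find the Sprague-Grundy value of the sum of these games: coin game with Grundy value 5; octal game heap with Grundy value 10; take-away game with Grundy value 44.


By the Sprague-Grundy theorem, the Grundy value of a sum of games is the XOR of individual Grundy values.
coin game: Grundy value = 5. Running XOR: 0 XOR 5 = 5
octal game heap: Grundy value = 10. Running XOR: 5 XOR 10 = 15
take-away game: Grundy value = 44. Running XOR: 15 XOR 44 = 35
The combined Grundy value is 35.

35


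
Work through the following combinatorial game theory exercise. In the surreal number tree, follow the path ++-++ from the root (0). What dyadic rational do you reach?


Sign expansion: ++-++
Rule: track bounds (lo, hi), initially (-inf, +inf). On '+', the current value becomes lo and we move to the simplest number in (value, hi): value + 1 if hi = +inf, otherwise the midpoint (value + hi)/2. On '-', the current value becomes hi and we move to value - 1 if lo = -inf, otherwise the midpoint (lo + value)/2.
Start at 0.
Step 1: sign = +, move right. Bounds: (0, +inf). Value = 1
Step 2: sign = +, move right. Bounds: (1, +inf). Value = 2
Step 3: sign = -, move left. Bounds: (1, 2). Value = 3/2
Step 4: sign = +, move right. Bounds: (3/2, 2). Value = 7/4
Step 5: sign = +, move right. Bounds: (7/4, 2). Value = 15/8
The surreal number with sign expansion ++-++ is 15/8.

15/8


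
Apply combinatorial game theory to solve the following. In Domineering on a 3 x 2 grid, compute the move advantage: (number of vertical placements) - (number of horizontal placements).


Board is 3 x 2 (rows x cols).
Left (vertical) placements: (rows-1) * cols = 2 * 2 = 4
Right (horizontal) placements: rows * (cols-1) = 3 * 1 = 3
Advantage = Left - Right = 4 - 3 = 1

1


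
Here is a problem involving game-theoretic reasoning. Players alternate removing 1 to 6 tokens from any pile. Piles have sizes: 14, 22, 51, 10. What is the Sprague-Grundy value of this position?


Subtraction set: {1, 2, 3, 4, 5, 6}
For this subtraction set, G(n) = n mod 7 (period = max + 1 = 7).
Pile 1 (size 14): G(14) = 14 mod 7 = 0
Pile 2 (size 22): G(22) = 22 mod 7 = 1
Pile 3 (size 51): G(51) = 51 mod 7 = 2
Pile 4 (size 10): G(10) = 10 mod 7 = 3
Total Grundy value = XOR of all: 0 XOR 1 XOR 2 XOR 3 = 0

0


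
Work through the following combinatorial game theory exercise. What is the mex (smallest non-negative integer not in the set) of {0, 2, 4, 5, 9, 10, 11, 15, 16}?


Set = {0, 2, 4, 5, 9, 10, 11, 15, 16}
0 is in the set.
1 is NOT in the set. This is the mex.
mex = 1

1


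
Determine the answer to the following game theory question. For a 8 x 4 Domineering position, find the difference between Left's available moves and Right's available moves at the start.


Board is 8 x 4 (rows x cols).
Left (vertical) placements: (rows-1) * cols = 7 * 4 = 28
Right (horizontal) placements: rows * (cols-1) = 8 * 3 = 24
Advantage = Left - Right = 28 - 24 = 4

4


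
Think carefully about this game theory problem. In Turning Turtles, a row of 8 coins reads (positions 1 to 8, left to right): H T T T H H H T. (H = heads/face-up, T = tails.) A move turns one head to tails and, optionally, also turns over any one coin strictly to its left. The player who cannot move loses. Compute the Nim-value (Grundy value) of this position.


Coins: H T T T H H H T
Key fact: a single head at position k behaves exactly like a Nim heap of size k (turning it to T and optionally flipping a coin at j < k corresponds to moving the heap from k to j, or to 0), and heads combine as a disjunctive sum (two heads at the same place would cancel, matching j XOR j = 0). So the Nim-value is the XOR of the 1-indexed positions of the heads.
Face-up positions (1-indexed): [1, 5, 6, 7]
XOR 0 with 1: 0 XOR 1 = 1
XOR 1 with 5: 1 XOR 5 = 4
XOR 4 with 6: 4 XOR 6 = 2
XOR 2 with 7: 2 XOR 7 = 5
Nim-value = 5

5


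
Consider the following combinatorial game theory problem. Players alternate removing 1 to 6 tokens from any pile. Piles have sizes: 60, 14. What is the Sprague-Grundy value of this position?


Subtraction set: {1, 2, 3, 4, 5, 6}
For this subtraction set, G(n) = n mod 7 (period = max + 1 = 7).
Pile 1 (size 60): G(60) = 60 mod 7 = 4
Pile 2 (size 14): G(14) = 14 mod 7 = 0
Total Grundy value = XOR of all: 4 XOR 0 = 4

4


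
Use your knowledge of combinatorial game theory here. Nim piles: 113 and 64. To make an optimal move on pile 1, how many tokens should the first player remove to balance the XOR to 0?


Piles: 113 and 64
Current XOR: 113 XOR 64 = 49 (non-zero, so this is an N-position).
To make the XOR zero, we need to find a move that balances the piles.
For pile 1 (size 113): target = 113 XOR 49 = 64
We reduce pile 1 from 113 to 64.
Tokens removed: 113 - 64 = 49
Verification: 64 XOR 64 = 0

49


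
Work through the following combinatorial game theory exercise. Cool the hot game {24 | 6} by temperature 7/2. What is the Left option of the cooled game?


Original game: {24 | 6} (a switch {a | b} with a > b).
Cooling by t (for t below the temperature (a - b)/2 = 9) taxes each move by t: {a | b} cooled by t is {a - t | b + t}.
Cooling amount: t = 7/2
Cooled Left option: 24 - 7/2 = 41/2
Cooled Right option: 6 + 7/2 = 19/2
Cooled game: {41/2 | 19/2}
Left option = 41/2

41/2


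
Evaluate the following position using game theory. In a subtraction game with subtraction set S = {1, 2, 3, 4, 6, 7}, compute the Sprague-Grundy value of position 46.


The subtraction set is S = {1, 2, 3, 4, 6, 7}.
G(k) = mex{ G(k - s) : s in S, s <= k }. We compute iteratively: G(0) = 0.
G(1) = mex({0}) = 1
G(2) = mex({0, 1}) = 2
G(3) = mex({0, 1, 2}) = 3
G(4) = mex({0, 1, 2, 3}) = 4
G(5) = mex({1, 2, 3, 4}) = 0
G(6) = mex({0, 2, 3, 4}) = 1
G(7) = mex({0, 1, 3, 4}) = 2
G(8) = mex({0, 1, 2, 4}) = 3
G(9) = mex({0, 1, 2, 3}) = 4
G(10) = mex({1, 2, 3, 4}) = 0
G(11) = mex({0, 2, 3, 4}) = 1
Observe that G(5)..G(11) = 0, 1, 2, 3, 4, 0, 1 repeats G(0)..G(6) = 0, 1, 2, 3, 4, 0, 1.
For k >= max(S) = 7, G(k) is determined by the previous 7 values G(k-7)..G(k-1); a window of 7 consecutive values has recurred shifted by 5, so by induction G(k + 5) = G(k) for all k >= 0: the sequence is periodic from the start with period 5.
One period: G(0..4) = 0, 1, 2, 3, 4.
46 mod 5 = 1, so G(46) = G(1) = 1.

1


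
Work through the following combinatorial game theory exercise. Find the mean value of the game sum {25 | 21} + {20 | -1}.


G1 = {25 | 21}, G2 = {20 | -1}
Each is a switch {a | b} with numbers a > b; its mean value is (a + b)/2, and mean value is additive over game sums: m(G1 + G2) = m(G1) + m(G2).
Mean of G1 = (25 + (21))/2 = 46/2 = 23
Mean of G2 = (20 + (-1))/2 = 19/2 = 19/2
Mean of G1 + G2 = 23 + 19/2 = 65/2

65/2


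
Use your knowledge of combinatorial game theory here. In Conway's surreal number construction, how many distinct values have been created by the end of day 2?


Day 0: {|} = 0 is born. Count = 1.
Day n: the number of surreal numbers born by day n is 2^(n+1) - 1.
By day 0: 2^1 - 1 = 1
By day 1: 2^2 - 1 = 3
By day 2: 2^3 - 1 = 7
By day 2: 7 surreal numbers.

7


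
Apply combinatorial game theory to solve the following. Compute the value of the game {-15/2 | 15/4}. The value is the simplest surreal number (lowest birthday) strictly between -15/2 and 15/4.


Left options: {-15/2}, max = -15/2
Right options: {15/4}, min = 15/4
All options are numbers and max(Left) < min(Right), so by the simplicity theorem the value is the simplest (earliest-born) number strictly between -15/2 and 15/4.
Integers -7 through 3 all lie strictly between -15/2 and 15/4.
Among integers, the simplest (lowest birthday = smallest |n|; 0 is born on day 0, +-n on day n) is 0.
No non-integer in the interval can be simpler: if x is a non-integer in the interval, then floor(x) or ceil(x) also lies in the interval (the interval contains an integer), and both are proper prefixes of x's sign expansion, i.e. born earlier. So the game value is 0.
Game value = 0

0


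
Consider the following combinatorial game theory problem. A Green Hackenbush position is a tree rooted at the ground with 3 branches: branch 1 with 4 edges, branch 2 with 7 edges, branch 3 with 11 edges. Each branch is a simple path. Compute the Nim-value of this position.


The tree has 3 branches from the ground vertex.
In Green Hackenbush, the Nim-value of a simple path of length k is k.
Branch 1: length 4, Nim-value = 4
Branch 2: length 7, Nim-value = 7
Branch 3: length 11, Nim-value = 11
Total Nim-value = XOR of all branch values:
0 XOR 4 = 4
4 XOR 7 = 3
3 XOR 11 = 8
Nim-value of the tree = 8

8


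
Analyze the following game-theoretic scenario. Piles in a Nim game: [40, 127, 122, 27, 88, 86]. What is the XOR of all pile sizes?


We need the XOR (exclusive or) of all pile sizes.
After XOR-ing pile 1 (size 40): 0 XOR 40 = 40
After XOR-ing pile 2 (size 127): 40 XOR 127 = 87
After XOR-ing pile 3 (size 122): 87 XOR 122 = 45
After XOR-ing pile 4 (size 27): 45 XOR 27 = 54
After XOR-ing pile 5 (size 88): 54 XOR 88 = 110
After XOR-ing pile 6 (size 86): 110 XOR 86 = 56
The Nim-value of this position is 56.

56


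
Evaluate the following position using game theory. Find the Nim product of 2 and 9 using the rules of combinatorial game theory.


Nim multiplication is bilinear over XOR: (u XOR v) * w = (u*w) XOR (v*w).
So we split each operand into its bit components and XOR the pairwise Nim products.
2 = 2 (as XOR of powers of 2).
9 = 1 + 8 (as XOR of powers of 2).
Using the standard Nim-product table on single bits:
  2*2 = 3,   2*4 = 8,   2*8 = 12,
  4*4 = 6,   4*8 = 11,  8*8 = 13,
and  1*x = x (identity), k*l = l*k (commutative).
Pairwise Nim products:
  2 * 1 = 2
  2 * 8 = 12
XOR them: 2 XOR 12 = 14.
Result: 2 * 9 = 14 (in Nim).

14


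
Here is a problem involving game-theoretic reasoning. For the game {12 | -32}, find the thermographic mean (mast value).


Game = {12 | -32}, a switch {a | b} with numbers a > b.
Its thermograph has left wall a - t and right wall b + t, which meet at t = (a - b)/2, where both equal (a + b)/2. So the mast (mean value) is at (a + b)/2.
Mean = (12 + (-32))/2 = -20/2 = -10

-10


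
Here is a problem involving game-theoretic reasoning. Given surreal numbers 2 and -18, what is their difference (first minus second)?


x = 2, y = -18
x - y = 2 - -18 = 20

20


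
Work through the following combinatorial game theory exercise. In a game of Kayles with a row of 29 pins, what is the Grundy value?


Kayles: a move removes 1 or 2 adjacent pins from a contiguous row.
Removing pins from a row of k leaves two independent rows (a, b) with a + b = k - 1 (one pin) or a + b = k - 2 (two pins); an end removal gives a = 0.
By Sprague-Grundy, G(k) = mex{ G(a) XOR G(b) } over all these splits. G(0) = 0.
G(1): splits (0,0):0^0=0 -> mex({0}) = 1
G(2): splits (0,1):0^1=1 (0,0):0^0=0 -> mex({0, 1}) = 2
G(3): splits (0,2):0^2=2 (1,1):1^1=0 (0,1):0^1=1 -> mex({0, 1, 2}) = 3
G(4): splits (0,3):0^3=3 (1,2):1^2=3 (0,2):0^2=2 (1,1):1^1=0 -> mex({0, 2, 3}) = 1
G(5): splits (0,4):0^1=1 (1,3):1^3=2 (2,2):2^2=0 (0,3):0^3=3 (1,2):1^2=3 -> mex({0, 1, 2, 3}) = 4
G(6) = mex({0, 1, 2, 4}) = 3
G(7) = mex({0, 1, 3, 4, 5}) = 2
G(8) = mex({0, 2, 3, 5, 6}) = 1
G(9) = mex({0, 1, 2, 3, 6, 7}) = 4
G(10) = mex({0, 1, 3, 4, 5, 7}) = 2
G(11) = mex({0, 1, 2, 3, 4, 5}) = 6
G(12) = mex({0, 1, 2, 3, 5, 6, 7}) = 4
G(13) = mex({0, 2, 3, 4, 6, 7}) = 1
G(14) = mex({0, 1, 4, 5, 6, 7}) = 2
G(15) = mex({0, 1, 2, 3, 4, 5, 6}) = 7
G(16) = mex({0, 2, 3, 5, 6, 7}) = 1
G(17) = mex({0, 1, 2, 3, 5, 6, 7}) = 4
G(18) = mex({0, 1, 2, 4, 5, 6}) = 3
G(19) = mex({0, 1, 3, 4, 5, 7}) = 2
G(20) = mex({0, 2, 3, 4, 5, 6, 7}) = 1
G(21) = mex({0, 1, 2, 3, 5, 6, 7}) = 4
G(22) = mex({0, 1, 2, 3, 4, 5, 7}) = 6
G(23) = mex({0, 1, 2, 3, 4, 5, 6}) = 7
G(24) = mex({0, 1, 2, 3, 5, 6, 7}) = 4
G(25) = mex({0, 2, 3, 4, 6, 7}) = 1
G(26) = mex({0, 1, 3, 4, 5, 6, 7}) = 2
G(27) = mex({0, 1, 2, 3, 4, 5, 6, 7}) = 8
G(28) = mex({0, 1, 2, 3, 4, 6, 7, 8}) = 5
G(29) = mex({0, 1, 2, 3, 5, 6, 7, 8, 9}) = 4
Therefore G(29) = 4.

4


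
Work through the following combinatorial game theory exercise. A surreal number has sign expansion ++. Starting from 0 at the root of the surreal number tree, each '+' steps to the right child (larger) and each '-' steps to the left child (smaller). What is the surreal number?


Sign expansion: ++
Rule: track bounds (lo, hi), initially (-inf, +inf). On '+', the current value becomes lo and we move to the simplest number in (value, hi): value + 1 if hi = +inf, otherwise the midpoint (value + hi)/2. On '-', the current value becomes hi and we move to value - 1 if lo = -inf, otherwise the midpoint (lo + value)/2.
Start at 0.
Step 1: sign = +, move right. Bounds: (0, +inf). Value = 1
Step 2: sign = +, move right. Bounds: (1, +inf). Value = 2
The surreal number with sign expansion ++ is 2.

2


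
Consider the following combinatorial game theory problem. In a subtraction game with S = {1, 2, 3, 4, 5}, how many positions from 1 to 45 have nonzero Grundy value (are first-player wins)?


Subtraction set S = {1, 2, 3, 4, 5}, so G(n) = n mod 6.
G(n) = 0 when n is a multiple of 6.
Multiples of 6 in [1, 45]: 7
N-positions (nonzero Grundy) = 45 - 7 = 38

38


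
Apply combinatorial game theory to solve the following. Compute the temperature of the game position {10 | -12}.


The game is {10 | -12}, a switch {a | b} with numbers a > b.
Cooling {a | b} by t gives {a - t | b + t}, which stops being hot when a - t = b + t, i.e. at t = (a - b)/2. So the temperature of a switch is (a - b)/2.
Temperature = (Left option - Right option) / 2
= (10 - (-12)) / 2
= 22 / 2
= 11

11


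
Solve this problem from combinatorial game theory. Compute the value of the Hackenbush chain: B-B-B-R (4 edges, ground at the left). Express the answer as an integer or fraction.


Edges (from ground): B-B-B-R
By Berlekamp's sign-expansion rule, a Blue-Red Hackenbush stalk has the value of the surreal number whose sign sequence is the edge sequence with B -> + and R -> -.
Sign sequence: +++-
Trace the sign expansion in the surreal number tree, starting from 0:
Edge 1: B (sign +) -> bounds (0, +inf), value = 1
Edge 2: B (sign +) -> bounds (1, +inf), value = 2
Edge 3: B (sign +) -> bounds (2, +inf), value = 3
Edge 4: R (sign -) -> bounds (2, 3), value = 5/2
Game value = 5/2

5/2


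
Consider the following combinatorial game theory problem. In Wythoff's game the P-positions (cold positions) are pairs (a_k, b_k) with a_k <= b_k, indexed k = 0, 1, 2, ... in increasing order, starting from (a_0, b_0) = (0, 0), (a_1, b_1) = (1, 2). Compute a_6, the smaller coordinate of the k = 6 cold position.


By Wythoff's theorem, a_k = floor(k * phi) and b_k = floor(k * phi^2) = a_k + k, where phi = (1 + sqrt(5))/2 is the golden ratio.
phi = (1 + sqrt(5))/2 = 1.618034
k = 6
k * phi = 6 * 1.618034 = 9.708204
a_6 = floor(k * phi) = 9

9


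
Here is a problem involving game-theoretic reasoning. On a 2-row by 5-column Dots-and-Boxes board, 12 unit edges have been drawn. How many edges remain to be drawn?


Grid: 2 x 5 boxes, i.e. 3 rows and 6 columns of dots.
Horizontal edges: (rows + 1) * cols = 3 * 5 = 15
Vertical edges: rows * (cols + 1) = 2 * 6 = 12
Total edges: 15 + 12 = 27
Edges drawn: 12
Remaining: 27 - 12 = 15

15


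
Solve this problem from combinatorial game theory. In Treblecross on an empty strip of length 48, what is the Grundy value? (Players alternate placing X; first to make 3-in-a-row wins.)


Treblecross: place X on empty cells; 3-in-a-row wins.
Playing within two cells of an existing X lets the opponent win at once, so sensible play treats the cells i-2..i+2 around each X as dead. The player left with no safe cell loses, so this is a normal-play take-away game on strips of safe cells.
Placing X at cell i (0-indexed) of a strip of k safe cells leaves independent strips of sizes max(0, i-2) and max(0, k-i-3). Hence G(k) = mex{ G(max(0,i-2)) XOR G(max(0,k-i-3)) : 0 <= i < k }, with G(0) = 0.
G(1): splits (0,0):0^0=0 -> mex({0}) = 1
G(2): splits (0,0):0^0=0 -> mex({0}) = 1
G(3): splits (0,0):0^0=0 -> mex({0}) = 1
G(4): splits (0,1):0^1=1 (0,0):0^0=0 -> mex({0, 1}) = 2
G(5): splits (0,2):0^1=1 (0,1):0^1=1 (0,0):0^0=0 -> mex({0, 1}) = 2
G(6) = mex({1}) = 0
G(7) = mex({0, 1, 2}) = 3
G(8) = mex({0, 1, 2}) = 3
G(9) = mex({0, 2}) = 1
G(10) = mex({0, 2, 3}) = 1
G(11) = mex({0, 3}) = 1
G(12) = mex({1, 3}) = 0
G(13) = mex({0, 1, 2, 3}) = 4
G(14) = mex({0, 1, 2}) = 3
G(15) = mex({0, 1, 2}) = 3
G(16) = mex({0, 1, 2, 4}) = 3
G(17) = mex({0, 1, 3, 4}) = 2
G(18) = mex({0, 1, 3, 4}) = 2
G(19) = mex({0, 1, 3, 5}) = 2
G(20) = mex({0, 1, 2, 3, 5}) = 4
G(21) = mex({0, 1, 2, 3, 5}) = 4
G(22) = mex({1, 2, 6}) = 0
G(23) = mex({0, 1, 2, 3, 4, 6}) = 5
G(24) = mex({0, 1, 2, 3, 4}) = 5
G(25) = mex({0, 1, 3, 4, 7}) = 2
G(26) = mex({0, 1, 3, 4, 5, 7}) = 2
G(27) = mex({0, 1, 3, 5}) = 2
G(28) = mex({0, 1, 2, 5}) = 3
G(29) = mex({0, 1, 2, 4, 5, 6}) = 3
G(30) = mex({1, 2, 4, 6}) = 0
G(31) = mex({0, 1, 2, 3, 4, 6}) = 5
G(32) = mex({1, 2, 3, 4, 7}) = 0
G(33) = mex({0, 3, 7}) = 1
G(34) = mex({0, 2, 3, 5, 7}) = 1
G(35) = mex({0, 2, 3, 5, 6}) = 1
G(36) = mex({0, 1, 2, 5, 6}) = 3
G(37) = mex({0, 1, 2, 4, 5, 6}) = 3
G(38) = mex({0, 1, 2, 4}) = 3
G(39) = mex({0, 1, 2, 3, 4, 7}) = 5
G(40) = mex({0, 1, 2, 3, 4, 5, 7}) = 6
G(41) = mex({0, 1, 2, 3, 5, 7}) = 4
G(42) = mex({0, 1, 2, 3, 5, 6, 7}) = 4
G(43) = mex({0, 2, 3, 5, 6}) = 1
G(44) = mex({1, 2, 3, 4, 5, 6}) = 0
G(45) = mex({0, 1, 2, 3, 4, 6, 7}) = 5
G(46) = mex({0, 1, 2, 3, 4, 7}) = 5
G(47) = mex({0, 1, 2, 3, 4, 5, 7}) = 6
G(48) = mex({0, 1, 2, 3, 4, 5, 7}) = 6
Therefore G(48) = 6.

6


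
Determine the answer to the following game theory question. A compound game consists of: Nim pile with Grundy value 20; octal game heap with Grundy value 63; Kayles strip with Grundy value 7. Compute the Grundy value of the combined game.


By the Sprague-Grundy theorem, the Grundy value of a sum of games is the XOR of individual Grundy values.
Nim pile: Grundy value = 20. Running XOR: 0 XOR 20 = 20
octal game heap: Grundy value = 63. Running XOR: 20 XOR 63 = 43
Kayles strip: Grundy value = 7. Running XOR: 43 XOR 7 = 44
The combined Grundy value is 44.

44


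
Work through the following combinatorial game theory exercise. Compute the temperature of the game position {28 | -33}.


The game is {28 | -33}, a switch {a | b} with numbers a > b.
Cooling {a | b} by t gives {a - t | b + t}, which stops being hot when a - t = b + t, i.e. at t = (a - b)/2. So the temperature of a switch is (a - b)/2.
Temperature = (Left option - Right option) / 2
= (28 - (-33)) / 2
= 61 / 2
= 61/2

61/2


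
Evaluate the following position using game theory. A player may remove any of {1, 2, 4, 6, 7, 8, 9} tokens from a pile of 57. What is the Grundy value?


The subtraction set is S = {1, 2, 4, 6, 7, 8, 9}.
G(k) = mex{ G(k - s) : s in S, s <= k }. We compute iteratively: G(0) = 0.
G(1) = mex({0}) = 1
G(2) = mex({0, 1}) = 2
G(3) = mex({1, 2}) = 0
G(4) = mex({0, 2}) = 1
G(5) = mex({0, 1}) = 2
G(6) = mex({0, 1, 2}) = 3
G(7) = mex({0, 1, 2, 3}) = 4
G(8) = mex({0, 1, 2, 3, 4}) = 5
G(9) = mex({0, 1, 2, 4, 5}) = 3
G(10) = mex({0, 1, 2, 3, 5}) = 4
G(11) = mex({0, 1, 2, 3, 4}) = 5
G(12) = mex({0, 1, 2, 3, 4, 5}) = 6
G(13) = mex({1, 2, 3, 4, 5, 6}) = 0
G(14) = mex({0, 2, 3, 4, 5, 6}) = 1
G(15) = mex({0, 1, 3, 4, 5}) = 2
G(16) = mex({1, 2, 3, 4, 5, 6}) = 0
G(17) = mex({0, 2, 3, 4, 5}) = 1
G(18) = mex({0, 1, 3, 4, 5, 6}) = 2
G(19) = mex({0, 1, 2, 4, 5, 6}) = 3
G(20) = mex({0, 1, 2, 3, 5, 6}) = 4
G(21) = mex({0, 1, 2, 3, 4, 6}) = 5
Observe that G(13)..G(21) = 0, 1, 2, 0, 1, 2, 3, 4, 5 repeats G(0)..G(8) = 0, 1, 2, 0, 1, 2, 3, 4, 5.
For k >= max(S) = 9, G(k) is determined by the previous 9 values G(k-9)..G(k-1); a window of 9 consecutive values has recurred shifted by 13, so by induction G(k + 13) = G(k) for all k >= 0: the sequence is periodic from the start with period 13.
One period: G(0..12) = 0, 1, 2, 0, 1, 2, 3, 4, 5, 3, 4, 5, 6.
57 mod 13 = 5, so G(57) = G(5) = 2.

2


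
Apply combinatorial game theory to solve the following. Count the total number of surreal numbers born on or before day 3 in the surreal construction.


Day 0: {|} = 0 is born. Count = 1.
Day n: the number of surreal numbers born by day n is 2^(n+1) - 1.
By day 0: 2^1 - 1 = 1
By day 1: 2^2 - 1 = 3
By day 2: 2^3 - 1 = 7
By day 3: 2^4 - 1 = 15
By day 3: 15 surreal numbers.

15


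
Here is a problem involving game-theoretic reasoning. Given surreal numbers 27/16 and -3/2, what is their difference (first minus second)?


x = 27/16, y = -3/2
Converting to common denominator: 16
x = 27/16, y = -24/16
x - y = 27/16 - -3/2 = 51/16

51/16


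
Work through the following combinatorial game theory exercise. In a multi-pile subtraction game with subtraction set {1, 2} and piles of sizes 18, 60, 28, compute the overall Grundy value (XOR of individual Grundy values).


Subtraction set: {1, 2}
For this subtraction set, G(n) = n mod 3 (period = max + 1 = 3).
Pile 1 (size 18): G(18) = 18 mod 3 = 0
Pile 2 (size 60): G(60) = 60 mod 3 = 0
Pile 3 (size 28): G(28) = 28 mod 3 = 1
Total Grundy value = XOR of all: 0 XOR 0 XOR 1 = 1

1


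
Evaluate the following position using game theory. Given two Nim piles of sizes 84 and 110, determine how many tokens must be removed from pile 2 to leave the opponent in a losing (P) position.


Piles: 84 and 110
Current XOR: 84 XOR 110 = 58 (non-zero, so this is an N-position).
To make the XOR zero, we need to find a move that balances the piles.
For pile 2 (size 110): target = 110 XOR 58 = 84
We reduce pile 2 from 110 to 84.
Tokens removed: 110 - 84 = 26
Verification: 84 XOR 84 = 0

26


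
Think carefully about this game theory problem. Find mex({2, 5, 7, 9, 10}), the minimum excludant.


Set = {2, 5, 7, 9, 10}
0 is NOT in the set. This is the mex.
mex = 0

0


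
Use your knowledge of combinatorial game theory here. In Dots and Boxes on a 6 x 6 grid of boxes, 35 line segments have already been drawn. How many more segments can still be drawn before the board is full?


Grid: 6 x 6 boxes, i.e. 7 rows and 7 columns of dots.
Horizontal edges: (rows + 1) * cols = 7 * 6 = 42
Vertical edges: rows * (cols + 1) = 6 * 7 = 42
Total edges: 42 + 42 = 84
Edges drawn: 35
Remaining: 84 - 35 = 49

49


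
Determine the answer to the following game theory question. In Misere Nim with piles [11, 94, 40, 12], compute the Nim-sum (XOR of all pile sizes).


We need the XOR (exclusive or) of all pile sizes.
After XOR-ing pile 1 (size 11): 0 XOR 11 = 11
After XOR-ing pile 2 (size 94): 11 XOR 94 = 85
After XOR-ing pile 3 (size 40): 85 XOR 40 = 125
After XOR-ing pile 4 (size 12): 125 XOR 12 = 113
The Nim-value of this position is 113.

113


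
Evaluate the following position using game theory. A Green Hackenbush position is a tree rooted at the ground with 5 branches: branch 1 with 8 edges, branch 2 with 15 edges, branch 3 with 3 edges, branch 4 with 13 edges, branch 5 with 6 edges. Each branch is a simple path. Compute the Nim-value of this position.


The tree has 5 branches from the ground vertex.
In Green Hackenbush, the Nim-value of a simple path of length k is k.
Branch 1: length 8, Nim-value = 8
Branch 2: length 15, Nim-value = 15
Branch 3: length 3, Nim-value = 3
Branch 4: length 13, Nim-value = 13
Branch 5: length 6, Nim-value = 6
Total Nim-value = XOR of all branch values:
0 XOR 8 = 8
8 XOR 15 = 7
7 XOR 3 = 4
4 XOR 13 = 9
9 XOR 6 = 15
Nim-value of the tree = 15

15


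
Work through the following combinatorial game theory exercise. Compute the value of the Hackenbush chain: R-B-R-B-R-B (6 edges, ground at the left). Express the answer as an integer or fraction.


Edges (from ground): R-B-R-B-R-B
By Berlekamp's sign-expansion rule, a Blue-Red Hackenbush stalk has the value of the surreal number whose sign sequence is the edge sequence with B -> + and R -> -.
Sign sequence: -+-+-+
Trace the sign expansion in the surreal number tree, starting from 0:
Edge 1: R (sign -) -> bounds (-inf, 0), value = -1
Edge 2: B (sign +) -> bounds (-1, 0), value = -1/2
Edge 3: R (sign -) -> bounds (-1, -1/2), value = -3/4
Edge 4: B (sign +) -> bounds (-3/4, -1/2), value = -5/8
Edge 5: R (sign -) -> bounds (-3/4, -5/8), value = -11/16
Edge 6: B (sign +) -> bounds (-11/16, -5/8), value = -21/32
Game value = -21/32

-21/32


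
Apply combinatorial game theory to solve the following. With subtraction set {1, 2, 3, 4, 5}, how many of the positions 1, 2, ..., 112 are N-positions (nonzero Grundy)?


Subtraction set S = {1, 2, 3, 4, 5}, so G(n) = n mod 6.
G(n) = 0 when n is a multiple of 6.
Multiples of 6 in [1, 112]: 18
N-positions (nonzero Grundy) = 112 - 18 = 94

94


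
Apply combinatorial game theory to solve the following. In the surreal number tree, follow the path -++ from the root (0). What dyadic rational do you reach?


Sign expansion: -++
Rule: track bounds (lo, hi), initially (-inf, +inf). On '+', the current value becomes lo and we move to the simplest number in (value, hi): value + 1 if hi = +inf, otherwise the midpoint (value + hi)/2. On '-', the current value becomes hi and we move to value - 1 if lo = -inf, otherwise the midpoint (lo + value)/2.
Start at 0.
Step 1: sign = -, move left. Bounds: (-inf, 0). Value = -1
Step 2: sign = +, move right. Bounds: (-1, 0). Value = -1/2
Step 3: sign = +, move right. Bounds: (-1/2, 0). Value = -1/4
The surreal number with sign expansion -++ is -1/4.

-1/4


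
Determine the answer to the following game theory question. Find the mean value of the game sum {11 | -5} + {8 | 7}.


G1 = {11 | -5}, G2 = {8 | 7}
Each is a switch {a | b} with numbers a > b; its mean value is (a + b)/2, and mean value is additive over game sums: m(G1 + G2) = m(G1) + m(G2).
Mean of G1 = (11 + (-5))/2 = 6/2 = 3
Mean of G2 = (8 + (7))/2 = 15/2 = 15/2
Mean of G1 + G2 = 3 + 15/2 = 21/2

21/2
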